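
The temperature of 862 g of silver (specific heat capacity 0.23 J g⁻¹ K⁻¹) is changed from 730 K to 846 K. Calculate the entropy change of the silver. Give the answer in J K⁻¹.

ΔS = 29.2 J/K

ΔS = ∫dQ_rev/T = m c ln(T₂/T₁) = 862 × 0.23 × ln(846/730) = 29.2 J/K.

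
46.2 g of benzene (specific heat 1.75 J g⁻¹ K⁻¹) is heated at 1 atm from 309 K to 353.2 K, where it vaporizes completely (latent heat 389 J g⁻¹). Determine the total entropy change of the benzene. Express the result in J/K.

Warming step: ΔS₁ = m c ln(T_tr/T_i) = 46.2 × 1.75 × ln(353.2/309) = 10.81 J/K.
Phase change: ΔS₂ = +mL/T_tr = 46.2 × 389 / 353.2 = 50.88 J/K.
ΔS_total = (10.81) + (50.88) = 61.7 J/K.

ΔS = 61.7 J/K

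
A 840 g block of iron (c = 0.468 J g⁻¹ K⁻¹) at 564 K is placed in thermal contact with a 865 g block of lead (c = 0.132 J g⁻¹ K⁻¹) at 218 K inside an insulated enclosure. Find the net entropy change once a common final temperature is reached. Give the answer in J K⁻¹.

Energy balance: T_f = (m₁c₁T₁ + m₂c₂T₂)/(m₁c₁ + m₂c₂) = 486.12 K.
ΔS₁ = m₁c₁ ln(T_f/T₁) = 393.12 × ln(486.12/564) = -58.41 J/K.
ΔS₂ = m₂c₂ ln(T_f/T₂) = 114.18 × ln(486.12/218) = 91.57 J/K.
ΔS_total = -58.41 + 91.57 = 33.2 J/K.

ΔS_total = 33.2 J/K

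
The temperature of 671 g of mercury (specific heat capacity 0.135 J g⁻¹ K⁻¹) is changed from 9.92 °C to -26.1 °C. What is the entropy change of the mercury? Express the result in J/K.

In kelvin: T₁ = 283.07 K, T₂ = 247.05 K. ΔS = ∫dQ_rev/T = m c ln(T₂/T₁) = 671 × 0.135 × ln(247.05/283.07) = -12.3 J/K.

ΔS = -12.3 J/K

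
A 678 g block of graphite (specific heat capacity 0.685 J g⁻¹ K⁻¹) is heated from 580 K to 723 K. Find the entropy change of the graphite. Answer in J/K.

ΔS = ∫dQ_rev/T = m c ln(T₂/T₁) = 678 × 0.685 × ln(723/580) = 102 J/K.

ΔS = 102 J/K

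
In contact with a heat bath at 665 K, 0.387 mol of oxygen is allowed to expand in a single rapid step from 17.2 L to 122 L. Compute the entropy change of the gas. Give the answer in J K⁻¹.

Entropy is a state function, so ΔS_gas depends only on the end states.
For an isothermal ideal gas ΔS_gas = nR ln(V₂/V₁) = 0.387 × 8.314 × ln(122/17.2) = 6.3 J/K.

ΔS_gas = 6.3 J/K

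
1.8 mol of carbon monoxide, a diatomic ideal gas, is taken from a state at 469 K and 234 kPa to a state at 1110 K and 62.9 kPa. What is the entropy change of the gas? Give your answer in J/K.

ΔS = nC_p ln(T₂/T₁) − nR ln(P₂/P₁), with C_p = 7R/2 = 29.1 J mol⁻¹ K⁻¹ for a diatomic ideal gas.
ΔS = 1.8 × [29.1 × ln(1110/469) − 8.314 × ln(62.9/234)] = 64.8 J/K.

ΔS = 64.8 J/K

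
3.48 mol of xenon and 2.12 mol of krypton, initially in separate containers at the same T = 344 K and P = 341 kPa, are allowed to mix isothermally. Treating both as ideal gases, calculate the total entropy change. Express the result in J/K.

ΔS_mix = 30.9 J/K

Mole fractions: x_A = 3.48/5.6 = 0.621, x_B = 0.379.
ΔS_mix = −R(n_A ln x_A + n_B ln x_B) = −8.314 × (3.48 ln 0.621 + 2.12 ln 0.379) = 30.9 J/K.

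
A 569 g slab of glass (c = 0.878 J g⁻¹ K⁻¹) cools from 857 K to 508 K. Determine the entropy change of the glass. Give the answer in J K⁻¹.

ΔS = -261 J/K

ΔS = ∫dQ_rev/T = m c ln(T₂/T₁) = 569 × 0.878 × ln(508/857) = -261 J/K.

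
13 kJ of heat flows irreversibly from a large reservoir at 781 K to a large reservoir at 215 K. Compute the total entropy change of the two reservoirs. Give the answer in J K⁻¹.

ΔS_total = 43.8 J/K

ΔS_hot = −Q/T_H = −13000/781 = -16.65 J/K and ΔS_cold = +Q/T_C = 13000/215 = 60.47 J/K.
ΔS_total = -16.65 + 60.47 = 43.8 J/K, positive as the second law requires.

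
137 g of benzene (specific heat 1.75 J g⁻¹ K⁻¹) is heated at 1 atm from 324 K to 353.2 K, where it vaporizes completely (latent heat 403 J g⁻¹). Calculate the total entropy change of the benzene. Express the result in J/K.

ΔS = 177 J/K

Warming step: ΔS₁ = m c ln(T_tr/T_i) = 137 × 1.75 × ln(353.2/324) = 20.69 J/K.
Phase change: ΔS₂ = +mL/T_tr = 137 × 403 / 353.2 = 156.3 J/K.
ΔS_total = (20.69) + (156.3) = 177 J/K.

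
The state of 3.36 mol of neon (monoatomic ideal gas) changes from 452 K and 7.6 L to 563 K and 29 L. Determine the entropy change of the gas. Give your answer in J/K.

Entropy is a state function: ΔS = nC_V ln(T₂/T₁) + nR ln(V₂/V₁), with C_V = 3R/2 = 12.47 J mol⁻¹ K⁻¹ for a monoatomic ideal gas.
ΔS = 3.36 × [12.47 × ln(563/452) + 8.314 × ln(29/7.6)] = 46.6 J/K.

ΔS = 46.6 J/K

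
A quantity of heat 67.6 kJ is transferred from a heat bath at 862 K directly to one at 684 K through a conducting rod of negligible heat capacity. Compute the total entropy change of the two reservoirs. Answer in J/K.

ΔS_hot = −Q/T_H = −67600/862 = -78.42 J/K and ΔS_cold = +Q/T_C = 67600/684 = 98.83 J/K.
ΔS_total = -78.42 + 98.83 = 20.4 J/K, positive as the second law requires.

ΔS_total = 20.4 J/K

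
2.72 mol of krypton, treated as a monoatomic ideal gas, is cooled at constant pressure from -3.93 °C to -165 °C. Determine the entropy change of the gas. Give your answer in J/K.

ΔS = -51.6 J/K

In kelvin: T₁ = 269.22 K, T₂ = 108.15 K. At constant pressure, ΔS = nC_p ln(T₂/T₁) with C_p = 5R/2 = 20.79 J mol⁻¹ K⁻¹.
ΔS = 2.72 × 20.79 × ln(108.15/269.22) = -51.6 J/K.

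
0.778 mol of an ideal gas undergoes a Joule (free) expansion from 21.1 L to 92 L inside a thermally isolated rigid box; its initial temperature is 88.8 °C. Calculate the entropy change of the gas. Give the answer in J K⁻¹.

No heat is exchanged and no work is done, so the ideal-gas temperature stays constant.
Entropy is a state function; using a reversible isothermal path, ΔS_gas = nR ln(V₂/V₁) = 0.778 × 8.314 × ln(92/21.1) = 9.52 J/K.

ΔS_gas = 9.52 J/K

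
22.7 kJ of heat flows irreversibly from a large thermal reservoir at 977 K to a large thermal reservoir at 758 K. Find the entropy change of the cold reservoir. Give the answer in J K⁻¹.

The cold reservoir gains heat Q, so ΔS_cold = +Q/T_C = 22700/758 = 29.9 J/K.

ΔS_cold = 29.9 J/K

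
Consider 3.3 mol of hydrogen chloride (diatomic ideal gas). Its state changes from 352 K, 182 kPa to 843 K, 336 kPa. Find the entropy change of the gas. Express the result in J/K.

ΔS = nC_p ln(T₂/T₁) − nR ln(P₂/P₁), with C_p = 7R/2 = 29.1 J mol⁻¹ K⁻¹ for a diatomic ideal gas.
ΔS = 3.3 × [29.1 × ln(843/352) − 8.314 × ln(336/182)] = 67 J/K.

ΔS = 67 J/K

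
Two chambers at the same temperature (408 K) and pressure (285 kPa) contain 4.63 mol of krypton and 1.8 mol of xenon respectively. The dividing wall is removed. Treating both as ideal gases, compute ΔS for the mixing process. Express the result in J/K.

ΔS_mix = 31.7 J/K

Mole fractions: x_A = 4.63/6.43 = 0.72, x_B = 0.28.
ΔS_mix = −R(n_A ln x_A + n_B ln x_B) = −8.314 × (4.63 ln 0.72 + 1.8 ln 0.28) = 31.7 J/K.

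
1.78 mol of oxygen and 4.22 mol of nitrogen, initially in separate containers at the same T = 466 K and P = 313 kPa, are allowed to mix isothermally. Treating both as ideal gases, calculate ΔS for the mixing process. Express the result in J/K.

ΔS_mix = 30.3 J/K

Mole fractions: x_A = 1.78/6 = 0.297, x_B = 0.703.
ΔS_mix = −R(n_A ln x_A + n_B ln x_B) = −8.314 × (1.78 ln 0.297 + 4.22 ln 0.703) = 30.3 J/K.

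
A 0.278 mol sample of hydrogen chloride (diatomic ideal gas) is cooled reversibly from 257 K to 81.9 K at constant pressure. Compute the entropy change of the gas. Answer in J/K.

At constant pressure, ΔS = nC_p ln(T₂/T₁) with C_p = 7R/2 = 29.1 J mol⁻¹ K⁻¹.
ΔS = 0.278 × 29.1 × ln(81.9/257) = -9.25 J/K.

ΔS = -9.25 J/K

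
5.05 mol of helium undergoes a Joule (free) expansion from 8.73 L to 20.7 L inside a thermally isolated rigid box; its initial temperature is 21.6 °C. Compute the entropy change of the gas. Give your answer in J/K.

ΔS_gas = 36.2 J/K

No heat is exchanged and no work is done, so the ideal-gas temperature stays constant.
Entropy is a state function; using a reversible isothermal path, ΔS_gas = nR ln(V₂/V₁) = 5.05 × 8.314 × ln(20.7/8.73) = 36.2 J/K.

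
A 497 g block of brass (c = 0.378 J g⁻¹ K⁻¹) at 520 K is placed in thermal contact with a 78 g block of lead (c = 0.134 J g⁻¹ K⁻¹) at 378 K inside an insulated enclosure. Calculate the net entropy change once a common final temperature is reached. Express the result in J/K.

ΔS_total = 0.459 J/K

Energy balance: T_f = (m₁c₁T₁ + m₂c₂T₂)/(m₁c₁ + m₂c₂) = 512.52 K.
ΔS₁ = m₁c₁ ln(T_f/T₁) = 187.866 × ln(512.52/520) = -2.723 J/K.
ΔS₂ = m₂c₂ ln(T_f/T₂) = 10.452 × ln(512.52/378) = 3.182 J/K.
ΔS_total = -2.723 + 3.182 = 0.459 J/K.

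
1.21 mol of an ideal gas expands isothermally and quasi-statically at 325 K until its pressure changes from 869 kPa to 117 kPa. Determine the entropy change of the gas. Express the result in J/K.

ΔS_gas = 20.2 J/K

For an isothermal ideal gas ΔS_gas = nR ln(P₁/P₂) = 1.21 × 8.314 × ln(869/117) = 20.2 J/K.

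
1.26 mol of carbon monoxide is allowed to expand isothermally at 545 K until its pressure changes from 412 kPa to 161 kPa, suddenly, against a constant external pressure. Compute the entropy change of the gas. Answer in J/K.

Entropy is a state function, so ΔS_gas depends only on the end states.
For an isothermal ideal gas ΔS_gas = nR ln(P₁/P₂) = 1.26 × 8.314 × ln(412/161) = 9.84 J/K.

ΔS_gas = 9.84 J/K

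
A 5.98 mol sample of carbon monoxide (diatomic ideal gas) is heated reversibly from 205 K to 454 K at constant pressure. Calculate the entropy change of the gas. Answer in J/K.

ΔS = 138 J/K

At constant pressure, ΔS = nC_p ln(T₂/T₁) with C_p = 7R/2 = 29.1 J mol⁻¹ K⁻¹.
ΔS = 5.98 × 29.1 × ln(454/205) = 138 J/K.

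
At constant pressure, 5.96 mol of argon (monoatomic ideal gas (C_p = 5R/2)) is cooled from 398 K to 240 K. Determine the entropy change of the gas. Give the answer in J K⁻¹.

At constant pressure, ΔS = nC_p ln(T₂/T₁) with C_p = 5R/2 = 20.79 J mol⁻¹ K⁻¹.
ΔS = 5.96 × 20.79 × ln(240/398) = -62.7 J/K.

ΔS = -62.7 J/K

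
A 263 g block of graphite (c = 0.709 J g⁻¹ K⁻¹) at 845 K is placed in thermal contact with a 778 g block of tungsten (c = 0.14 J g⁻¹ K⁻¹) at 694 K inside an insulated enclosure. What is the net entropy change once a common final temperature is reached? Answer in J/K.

ΔS_total = 1.31 J/K

Energy balance: T_f = (m₁c₁T₁ + m₂c₂T₂)/(m₁c₁ + m₂c₂) = 789.32 K.
ΔS₁ = m₁c₁ ln(T_f/T₁) = 186.467 × ln(789.32/845) = -12.71 J/K.
ΔS₂ = m₂c₂ ln(T_f/T₂) = 108.92 × ln(789.32/694) = 14.02 J/K.
ΔS_total = -12.71 + 14.02 = 1.31 J/K.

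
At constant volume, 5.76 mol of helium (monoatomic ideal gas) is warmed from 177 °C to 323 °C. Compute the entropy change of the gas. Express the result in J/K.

ΔS = 20.2 J/K

In kelvin: T₁ = 450.15 K, T₂ = 596.15 K. At constant volume, ΔS = nC_V ln(T₂/T₁) with C_V = 3R/2 = 12.47 J mol⁻¹ K⁻¹.
ΔS = 5.76 × 12.47 × ln(596.15/450.15) = 20.2 J/K.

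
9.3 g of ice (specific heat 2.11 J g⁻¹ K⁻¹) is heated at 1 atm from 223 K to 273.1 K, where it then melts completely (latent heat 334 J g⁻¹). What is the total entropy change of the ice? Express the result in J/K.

ΔS = 15.4 J/K

Warming step: ΔS₁ = m c ln(T_tr/T_i) = 9.3 × 2.11 × ln(273.1/223) = 3.9769 J/K.
Phase change: ΔS₂ = +mL/T_tr = 9.3 × 334 / 273.1 = 11.374 J/K.
ΔS_total = (3.9769) + (11.374) = 15.4 J/K.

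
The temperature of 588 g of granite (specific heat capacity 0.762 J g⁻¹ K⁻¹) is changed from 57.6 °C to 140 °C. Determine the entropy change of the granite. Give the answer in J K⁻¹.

In kelvin: T₁ = 330.75 K, T₂ = 413.15 K. ΔS = ∫dQ_rev/T = m c ln(T₂/T₁) = 588 × 0.762 × ln(413.15/330.75) = 99.7 J/K.

ΔS = 99.7 J/K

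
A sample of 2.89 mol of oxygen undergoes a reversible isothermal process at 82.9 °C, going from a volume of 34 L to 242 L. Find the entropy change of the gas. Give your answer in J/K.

ΔS_gas = 47.2 J/K

For an isothermal ideal gas ΔS_gas = nR ln(V₂/V₁) = 2.89 × 8.314 × ln(242/34) = 47.2 J/K.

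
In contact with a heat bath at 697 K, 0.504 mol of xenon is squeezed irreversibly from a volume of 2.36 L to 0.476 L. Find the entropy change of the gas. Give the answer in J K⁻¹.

ΔS_gas = -6.71 J/K

Entropy is a state function, so ΔS_gas depends only on the end states.
For an isothermal ideal gas ΔS_gas = nR ln(V₂/V₁) = 0.504 × 8.314 × ln(0.476/2.36) = -6.71 J/K.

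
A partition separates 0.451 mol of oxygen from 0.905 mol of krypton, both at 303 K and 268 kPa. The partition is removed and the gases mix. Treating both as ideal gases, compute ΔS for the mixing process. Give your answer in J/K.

Mole fractions: x_A = 0.451/1.36 = 0.333, x_B = 0.667.
ΔS_mix = −R(n_A ln x_A + n_B ln x_B) = −8.314 × (0.451 ln 0.333 + 0.905 ln 0.667) = 7.17 J/K.

ΔS_mix = 7.17 J/K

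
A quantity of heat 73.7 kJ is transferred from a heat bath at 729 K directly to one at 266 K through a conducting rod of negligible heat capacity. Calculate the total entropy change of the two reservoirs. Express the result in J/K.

ΔS_total = 176 J/K

ΔS_hot = −Q/T_H = −73700/729 = -101.1 J/K and ΔS_cold = +Q/T_C = 73700/266 = 277.1 J/K.
ΔS_total = -101.1 + 277.1 = 176 J/K, positive as the second law requires.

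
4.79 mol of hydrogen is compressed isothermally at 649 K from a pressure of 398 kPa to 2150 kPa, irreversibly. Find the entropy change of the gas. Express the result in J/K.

Entropy is a state function, so ΔS_gas depends only on the end states.
For an isothermal ideal gas ΔS_gas = nR ln(P₁/P₂) = 4.79 × 8.314 × ln(398/2150) = -67.2 J/K.

ΔS_gas = -67.2 J/K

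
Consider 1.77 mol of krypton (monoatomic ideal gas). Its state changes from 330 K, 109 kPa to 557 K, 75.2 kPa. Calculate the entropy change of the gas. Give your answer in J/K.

ΔS = 24.7 J/K

ΔS = nC_p ln(T₂/T₁) − nR ln(P₂/P₁), with C_p = 5R/2 = 20.79 J mol⁻¹ K⁻¹ for a monoatomic ideal gas.
ΔS = 1.77 × [20.79 × ln(557/330) − 8.314 × ln(75.2/109)] = 24.7 J/K.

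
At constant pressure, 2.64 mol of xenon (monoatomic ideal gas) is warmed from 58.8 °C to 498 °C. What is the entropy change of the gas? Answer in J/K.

ΔS = 46.3 J/K

In kelvin: T₁ = 331.95 K, T₂ = 771.15 K. At constant pressure, ΔS = nC_p ln(T₂/T₁) with C_p = 5R/2 = 20.79 J mol⁻¹ K⁻¹.
ΔS = 2.64 × 20.79 × ln(771.15/331.95) = 46.3 J/K.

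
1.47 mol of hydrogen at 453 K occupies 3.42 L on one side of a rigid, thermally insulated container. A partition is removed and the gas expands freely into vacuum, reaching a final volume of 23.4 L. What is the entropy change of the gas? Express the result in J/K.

ΔS_gas = 23.5 J/K

For an ideal gas in free expansion Q = 0 and W = 0, so T is unchanged.
Entropy is a state function; using a reversible isothermal path, ΔS_gas = nR ln(V₂/V₁) = 1.47 × 8.314 × ln(23.4/3.42) = 23.5 J/K.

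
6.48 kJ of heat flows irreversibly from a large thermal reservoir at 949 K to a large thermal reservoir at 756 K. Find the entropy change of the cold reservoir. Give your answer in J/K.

The cold reservoir gains heat Q, so ΔS_cold = +Q/T_C = 6480/756 = 8.57 J/K.

ΔS_cold = 8.57 J/K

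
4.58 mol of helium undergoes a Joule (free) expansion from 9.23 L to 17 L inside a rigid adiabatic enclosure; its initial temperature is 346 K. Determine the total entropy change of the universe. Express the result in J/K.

No heat is exchanged and no work is done, so the ideal-gas temperature stays constant.
Entropy is a state function; using a reversible isothermal path, ΔS_gas = nR ln(V₂/V₁) = 4.58 × 8.314 × ln(17/9.23) = 23.3 J/K.
The insulated surroundings exchange no heat, so ΔS_surr = 0 and ΔS_universe = ΔS_gas.

ΔS_universe = 23.3 J/K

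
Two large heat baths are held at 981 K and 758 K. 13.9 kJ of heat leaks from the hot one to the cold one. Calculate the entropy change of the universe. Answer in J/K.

ΔS_hot = −Q/T_H = −13900/981 = -14.17 J/K and ΔS_cold = +Q/T_C = 13900/758 = 18.34 J/K.
ΔS_total = -14.17 + 18.34 = 4.17 J/K, positive as the second law requires.

ΔS_total = 4.17 J/K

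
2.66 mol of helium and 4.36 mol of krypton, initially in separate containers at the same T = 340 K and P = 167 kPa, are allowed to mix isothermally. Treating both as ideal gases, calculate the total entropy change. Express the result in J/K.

Mole fractions: x_A = 2.66/7.02 = 0.379, x_B = 0.621.
ΔS_mix = −R(n_A ln x_A + n_B ln x_B) = −8.314 × (2.66 ln 0.379 + 4.36 ln 0.621) = 38.7 J/K.

ΔS_mix = 38.7 J/K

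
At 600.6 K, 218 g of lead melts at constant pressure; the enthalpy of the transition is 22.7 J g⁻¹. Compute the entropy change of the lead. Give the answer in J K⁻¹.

Heat absorbed by the substance: Q = mL = 218 × 22.7 = 4948.6 J.
At constant T, ΔS = Q_rev/T = 4948.6 / 600.6 = 8.24 J/K.

ΔS = 8.24 J/K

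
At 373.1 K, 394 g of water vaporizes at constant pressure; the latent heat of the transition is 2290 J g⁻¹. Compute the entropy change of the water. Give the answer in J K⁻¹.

ΔS = 2420 J/K

Heat absorbed by the substance: Q = mL = 394 × 2290 = 902260 J.
At constant T, ΔS = Q_rev/T = 902260 / 373.1 = 2420 J/K.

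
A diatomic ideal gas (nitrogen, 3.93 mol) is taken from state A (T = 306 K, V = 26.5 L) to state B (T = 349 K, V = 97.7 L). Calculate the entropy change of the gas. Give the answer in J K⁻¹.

ΔS = 53.4 J/K

Entropy is a state function: ΔS = nC_V ln(T₂/T₁) + nR ln(V₂/V₁), with C_V = 5R/2 = 20.79 J mol⁻¹ K⁻¹ for a diatomic ideal gas.
ΔS = 3.93 × [20.79 × ln(349/306) + 8.314 × ln(97.7/26.5)] = 53.4 J/K.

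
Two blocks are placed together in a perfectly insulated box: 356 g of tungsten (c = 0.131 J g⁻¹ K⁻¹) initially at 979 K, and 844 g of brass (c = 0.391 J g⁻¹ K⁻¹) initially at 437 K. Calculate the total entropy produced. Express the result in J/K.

Energy balance: T_f = (m₁c₁T₁ + m₂c₂T₂)/(m₁c₁ + m₂c₂) = 504.11 K.
ΔS₁ = m₁c₁ ln(T_f/T₁) = 46.636 × ln(504.11/979) = -30.95 J/K.
ΔS₂ = m₂c₂ ln(T_f/T₂) = 330.004 × ln(504.11/437) = 47.15 J/K.
ΔS_total = -30.95 + 47.15 = 16.2 J/K.

ΔS_total = 16.2 J/K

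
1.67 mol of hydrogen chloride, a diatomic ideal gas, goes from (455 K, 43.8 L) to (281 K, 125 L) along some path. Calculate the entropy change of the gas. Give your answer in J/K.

Entropy is a state function: ΔS = nC_V ln(T₂/T₁) + nR ln(V₂/V₁), with C_V = 5R/2 = 20.79 J mol⁻¹ K⁻¹ for a diatomic ideal gas.
ΔS = 1.67 × [20.79 × ln(281/455) + 8.314 × ln(125/43.8)] = -2.17 J/K.

ΔS = -2.17 J/K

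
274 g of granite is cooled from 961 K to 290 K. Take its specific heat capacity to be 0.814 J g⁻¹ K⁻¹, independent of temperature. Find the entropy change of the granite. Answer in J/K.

ΔS = -267 J/K

ΔS = ∫dQ_rev/T = m c ln(T₂/T₁) = 274 × 0.814 × ln(290/961) = -267 J/K.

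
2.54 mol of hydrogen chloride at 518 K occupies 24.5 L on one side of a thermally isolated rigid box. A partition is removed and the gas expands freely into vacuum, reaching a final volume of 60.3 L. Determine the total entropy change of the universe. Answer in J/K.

For an ideal gas in free expansion Q = 0 and W = 0, so T is unchanged.
Entropy is a state function; using a reversible isothermal path, ΔS_gas = nR ln(V₂/V₁) = 2.54 × 8.314 × ln(60.3/24.5) = 19 J/K.
The insulated surroundings exchange no heat, so ΔS_surr = 0 and ΔS_universe = ΔS_gas.

ΔS_universe = 19 J/K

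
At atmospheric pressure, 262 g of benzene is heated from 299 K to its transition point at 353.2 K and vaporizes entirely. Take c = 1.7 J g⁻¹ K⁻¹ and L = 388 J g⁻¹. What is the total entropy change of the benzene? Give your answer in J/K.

Warming step: ΔS₁ = m c ln(T_tr/T_i) = 262 × 1.7 × ln(353.2/299) = 74.2 J/K.
Phase change: ΔS₂ = +mL/T_tr = 262 × 388 / 353.2 = 287.8 J/K.
ΔS_total = (74.2) + (287.8) = 362 J/K.

ΔS = 362 J/K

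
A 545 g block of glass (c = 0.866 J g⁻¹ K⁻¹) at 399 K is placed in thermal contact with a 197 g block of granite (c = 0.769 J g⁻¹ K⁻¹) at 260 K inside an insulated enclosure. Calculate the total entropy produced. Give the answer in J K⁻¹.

ΔS_total = 9.74 J/K

Energy balance: T_f = (m₁c₁T₁ + m₂c₂T₂)/(m₁c₁ + m₂c₂) = 365.22 K.
ΔS₁ = m₁c₁ ln(T_f/T₁) = 471.97 × ln(365.22/399) = -41.74 J/K.
ΔS₂ = m₂c₂ ln(T_f/T₂) = 151.493 × ln(365.22/260) = 51.48 J/K.
ΔS_total = -41.74 + 51.48 = 9.74 J/K.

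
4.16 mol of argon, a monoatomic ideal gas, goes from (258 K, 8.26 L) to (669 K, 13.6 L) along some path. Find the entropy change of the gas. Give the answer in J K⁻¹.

ΔS = 66.7 J/K

Entropy is a state function: ΔS = nC_V ln(T₂/T₁) + nR ln(V₂/V₁), with C_V = 3R/2 = 12.47 J mol⁻¹ K⁻¹ for a monoatomic ideal gas.
ΔS = 4.16 × [12.47 × ln(669/258) + 8.314 × ln(13.6/8.26)] = 66.7 J/K.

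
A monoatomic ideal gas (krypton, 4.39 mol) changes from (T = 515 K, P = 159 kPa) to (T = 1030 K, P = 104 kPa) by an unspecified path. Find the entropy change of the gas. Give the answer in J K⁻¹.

ΔS = 78.7 J/K

ΔS = nC_p ln(T₂/T₁) − nR ln(P₂/P₁), with C_p = 5R/2 = 20.79 J mol⁻¹ K⁻¹ for a monoatomic ideal gas.
ΔS = 4.39 × [20.79 × ln(1030/515) − 8.314 × ln(104/159)] = 78.7 J/K.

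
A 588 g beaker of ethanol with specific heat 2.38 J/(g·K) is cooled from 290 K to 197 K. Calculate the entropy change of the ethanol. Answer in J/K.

ΔS = -541 J/K

ΔS = ∫dQ_rev/T = m c ln(T₂/T₁) = 588 × 2.38 × ln(197/290) = -541 J/K.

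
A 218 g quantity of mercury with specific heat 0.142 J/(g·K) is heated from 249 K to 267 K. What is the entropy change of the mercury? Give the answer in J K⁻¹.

ΔS = ∫dQ_rev/T = m c ln(T₂/T₁) = 218 × 0.142 × ln(267/249) = 2.16 J/K.

ΔS = 2.16 J/K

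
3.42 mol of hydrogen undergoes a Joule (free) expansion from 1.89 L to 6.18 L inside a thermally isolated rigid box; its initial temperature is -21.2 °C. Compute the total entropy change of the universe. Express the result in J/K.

ΔS_universe = 33.7 J/K

No heat is exchanged and no work is done, so the ideal-gas temperature stays constant.
Entropy is a state function; using a reversible isothermal path, ΔS_gas = nR ln(V₂/V₁) = 3.42 × 8.314 × ln(6.18/1.89) = 33.7 J/K.
The insulated surroundings exchange no heat, so ΔS_surr = 0 and ΔS_universe = ΔS_gas.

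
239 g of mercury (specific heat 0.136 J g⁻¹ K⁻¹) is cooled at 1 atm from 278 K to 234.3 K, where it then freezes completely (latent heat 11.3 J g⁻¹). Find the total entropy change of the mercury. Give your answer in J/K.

ΔS = -17.1 J/K

Cooling step: ΔS₁ = m c ln(T_tr/T_i) = 239 × 0.136 × ln(234.3/278) = -5.559 J/K.
Phase change: ΔS₂ = −mL/T_tr = −239 × 11.3 / 234.3 = -11.53 J/K.
ΔS_total = (-5.559) + (-11.53) = -17.1 J/K.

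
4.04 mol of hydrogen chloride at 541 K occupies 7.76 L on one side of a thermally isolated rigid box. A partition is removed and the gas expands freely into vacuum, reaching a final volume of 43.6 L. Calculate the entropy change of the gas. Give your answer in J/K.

For an ideal gas in free expansion Q = 0 and W = 0, so T is unchanged.
Entropy is a state function; using a reversible isothermal path, ΔS_gas = nR ln(V₂/V₁) = 4.04 × 8.314 × ln(43.6/7.76) = 58 J/K.

ΔS_gas = 58 J/K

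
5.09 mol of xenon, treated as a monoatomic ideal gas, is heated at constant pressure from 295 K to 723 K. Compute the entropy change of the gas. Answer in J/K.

At constant pressure, ΔS = nC_p ln(T₂/T₁) with C_p = 5R/2 = 20.79 J mol⁻¹ K⁻¹.
ΔS = 5.09 × 20.79 × ln(723/295) = 94.8 J/K.

ΔS = 94.8 J/K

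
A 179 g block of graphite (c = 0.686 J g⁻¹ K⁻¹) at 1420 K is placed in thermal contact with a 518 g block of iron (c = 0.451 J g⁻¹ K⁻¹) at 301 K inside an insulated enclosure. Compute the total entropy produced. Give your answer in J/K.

ΔS_total = 103 J/K

Energy balance: T_f = (m₁c₁T₁ + m₂c₂T₂)/(m₁c₁ + m₂c₂) = 686.53 K.
ΔS₁ = m₁c₁ ln(T_f/T₁) = 122.794 × ln(686.53/1420) = -89.24 J/K.
ΔS₂ = m₂c₂ ln(T_f/T₂) = 233.618 × ln(686.53/301) = 192.6 J/K.
ΔS_total = -89.24 + 192.6 = 103 J/K.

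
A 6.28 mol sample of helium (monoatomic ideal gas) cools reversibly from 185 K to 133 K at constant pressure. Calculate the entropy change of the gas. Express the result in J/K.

ΔS = -43.1 J/K

At constant pressure, ΔS = nC_p ln(T₂/T₁) with C_p = 5R/2 = 20.79 J mol⁻¹ K⁻¹.
ΔS = 6.28 × 20.79 × ln(133/185) = -43.1 J/K.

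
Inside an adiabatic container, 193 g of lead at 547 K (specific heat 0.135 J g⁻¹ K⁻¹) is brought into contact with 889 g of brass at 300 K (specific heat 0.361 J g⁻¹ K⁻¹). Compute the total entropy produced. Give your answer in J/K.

ΔS_total = 5.16 J/K

Energy balance: T_f = (m₁c₁T₁ + m₂c₂T₂)/(m₁c₁ + m₂c₂) = 318.55 K.
ΔS₁ = m₁c₁ ln(T_f/T₁) = 26.055 × ln(318.55/547) = -14.09 J/K.
ΔS₂ = m₂c₂ ln(T_f/T₂) = 320.929 × ln(318.55/300) = 19.25 J/K.
ΔS_total = -14.09 + 19.25 = 5.16 J/K.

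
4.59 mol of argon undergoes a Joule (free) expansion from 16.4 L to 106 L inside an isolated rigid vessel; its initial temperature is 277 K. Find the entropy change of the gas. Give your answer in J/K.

ΔS_gas = 71.2 J/K

No heat is exchanged and no work is done, so the ideal-gas temperature stays constant.
Entropy is a state function; using a reversible isothermal path, ΔS_gas = nR ln(V₂/V₁) = 4.59 × 8.314 × ln(106/16.4) = 71.2 J/K.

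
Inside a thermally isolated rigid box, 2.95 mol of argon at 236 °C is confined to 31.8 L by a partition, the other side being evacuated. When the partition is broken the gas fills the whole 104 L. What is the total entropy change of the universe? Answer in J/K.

No heat is exchanged and no work is done, so the ideal-gas temperature stays constant.
Entropy is a state function; using a reversible isothermal path, ΔS_gas = nR ln(V₂/V₁) = 2.95 × 8.314 × ln(104/31.8) = 29.1 J/K.
The insulated surroundings exchange no heat, so ΔS_surr = 0 and ΔS_universe = ΔS_gas.

ΔS_universe = 29.1 J/K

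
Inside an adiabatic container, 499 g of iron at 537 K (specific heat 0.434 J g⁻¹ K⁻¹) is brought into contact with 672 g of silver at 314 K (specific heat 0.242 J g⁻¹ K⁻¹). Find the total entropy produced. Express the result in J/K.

ΔS_total = 12.9 J/K

Energy balance: T_f = (m₁c₁T₁ + m₂c₂T₂)/(m₁c₁ + m₂c₂) = 441.36 K.
ΔS₁ = m₁c₁ ln(T_f/T₁) = 216.566 × ln(441.36/537) = -42.48 J/K.
ΔS₂ = m₂c₂ ln(T_f/T₂) = 162.624 × ln(441.36/314) = 55.37 J/K.
ΔS_total = -42.48 + 55.37 = 12.9 J/K.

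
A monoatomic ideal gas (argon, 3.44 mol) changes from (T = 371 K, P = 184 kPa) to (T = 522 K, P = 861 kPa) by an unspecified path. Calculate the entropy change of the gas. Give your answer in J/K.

ΔS = nC_p ln(T₂/T₁) − nR ln(P₂/P₁), with C_p = 5R/2 = 20.79 J mol⁻¹ K⁻¹ for a monoatomic ideal gas.
ΔS = 3.44 × [20.79 × ln(522/371) − 8.314 × ln(861/184)] = -19.7 J/K.

ΔS = -19.7 J/K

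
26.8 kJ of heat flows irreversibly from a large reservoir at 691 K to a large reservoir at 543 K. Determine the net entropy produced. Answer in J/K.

ΔS_hot = −Q/T_H = −26800/691 = -38.78 J/K and ΔS_cold = +Q/T_C = 26800/543 = 49.36 J/K.
ΔS_total = -38.78 + 49.36 = 10.6 J/K, positive as the second law requires.

ΔS_total = 10.6 J/K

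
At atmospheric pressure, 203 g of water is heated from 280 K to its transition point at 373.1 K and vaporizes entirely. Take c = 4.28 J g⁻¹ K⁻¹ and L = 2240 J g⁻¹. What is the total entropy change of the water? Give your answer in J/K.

Warming step: ΔS₁ = m c ln(T_tr/T_i) = 203 × 4.28 × ln(373.1/280) = 249.4 J/K.
Phase change: ΔS₂ = +mL/T_tr = 203 × 2240 / 373.1 = 1219 J/K.
ΔS_total = (249.4) + (1219) = 1470 J/K.

ΔS = 1470 J/K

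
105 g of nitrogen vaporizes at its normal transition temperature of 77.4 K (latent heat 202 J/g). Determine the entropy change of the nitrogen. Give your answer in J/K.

ΔS = 274 J/K

Heat absorbed by the substance: Q = mL = 105 × 202 = 21210 J.
At constant T, ΔS = Q_rev/T = 21210 / 77.4 = 274 J/K.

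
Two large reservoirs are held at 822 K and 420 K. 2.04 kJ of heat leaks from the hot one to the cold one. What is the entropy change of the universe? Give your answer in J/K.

ΔS_total = 2.38 J/K

ΔS_hot = −Q/T_H = −2040/822 = -2.482 J/K and ΔS_cold = +Q/T_C = 2040/420 = 4.857 J/K.
ΔS_total = -2.482 + 4.857 = 2.38 J/K, positive as the second law requires.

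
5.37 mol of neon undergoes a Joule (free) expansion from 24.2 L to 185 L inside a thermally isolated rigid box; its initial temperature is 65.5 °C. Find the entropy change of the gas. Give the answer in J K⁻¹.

ΔS_gas = 90.8 J/K

No heat is exchanged and no work is done, so the ideal-gas temperature stays constant.
Entropy is a state function; using a reversible isothermal path, ΔS_gas = nR ln(V₂/V₁) = 5.37 × 8.314 × ln(185/24.2) = 90.8 J/K.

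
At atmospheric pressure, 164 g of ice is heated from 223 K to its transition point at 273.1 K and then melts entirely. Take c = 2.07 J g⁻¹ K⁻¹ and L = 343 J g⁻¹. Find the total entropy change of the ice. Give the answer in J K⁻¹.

ΔS = 275 J/K

Warming step: ΔS₁ = m c ln(T_tr/T_i) = 164 × 2.07 × ln(273.1/223) = 68.8 J/K.
Phase change: ΔS₂ = +mL/T_tr = 164 × 343 / 273.1 = 206 J/K.
ΔS_total = (68.8) + (206) = 275 J/K.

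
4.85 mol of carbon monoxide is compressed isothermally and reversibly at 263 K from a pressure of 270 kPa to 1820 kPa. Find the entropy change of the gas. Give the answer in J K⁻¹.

For an isothermal ideal gas ΔS_gas = nR ln(P₁/P₂) = 4.85 × 8.314 × ln(270/1820) = -76.9 J/K.

ΔS_gas = -76.9 J/K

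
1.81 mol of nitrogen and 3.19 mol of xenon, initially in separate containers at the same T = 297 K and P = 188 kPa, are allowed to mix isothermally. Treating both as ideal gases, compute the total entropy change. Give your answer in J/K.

ΔS_mix = 27.2 J/K

Mole fractions: x_A = 1.81/5 = 0.362, x_B = 0.638.
ΔS_mix = −R(n_A ln x_A + n_B ln x_B) = −8.314 × (1.81 ln 0.362 + 3.19 ln 0.638) = 27.2 J/K.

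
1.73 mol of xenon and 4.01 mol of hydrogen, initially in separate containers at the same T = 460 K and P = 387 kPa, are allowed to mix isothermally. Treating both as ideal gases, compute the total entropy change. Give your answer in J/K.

ΔS_mix = 29.2 J/K

Mole fractions: x_A = 1.73/5.74 = 0.301, x_B = 0.699.
ΔS_mix = −R(n_A ln x_A + n_B ln x_B) = −8.314 × (1.73 ln 0.301 + 4.01 ln 0.699) = 29.2 J/K.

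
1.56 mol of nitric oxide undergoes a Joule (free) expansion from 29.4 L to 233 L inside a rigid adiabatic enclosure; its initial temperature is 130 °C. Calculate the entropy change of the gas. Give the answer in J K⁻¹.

No heat is exchanged and no work is done, so the ideal-gas temperature stays constant.
Entropy is a state function; using a reversible isothermal path, ΔS_gas = nR ln(V₂/V₁) = 1.56 × 8.314 × ln(233/29.4) = 26.8 J/K.

ΔS_gas = 26.8 J/K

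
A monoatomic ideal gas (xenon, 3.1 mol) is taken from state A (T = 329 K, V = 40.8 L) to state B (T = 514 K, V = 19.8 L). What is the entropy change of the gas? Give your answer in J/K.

Entropy is a state function: ΔS = nC_V ln(T₂/T₁) + nR ln(V₂/V₁), with C_V = 3R/2 = 12.47 J mol⁻¹ K⁻¹ for a monoatomic ideal gas.
ΔS = 3.1 × [12.47 × ln(514/329) + 8.314 × ln(19.8/40.8)] = -1.39 J/K.

ΔS = -1.39 J/K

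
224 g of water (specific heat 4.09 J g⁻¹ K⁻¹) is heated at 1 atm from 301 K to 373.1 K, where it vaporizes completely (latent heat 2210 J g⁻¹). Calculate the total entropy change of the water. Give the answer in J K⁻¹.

ΔS = 1520 J/K

Warming step: ΔS₁ = m c ln(T_tr/T_i) = 224 × 4.09 × ln(373.1/301) = 196.7 J/K.
Phase change: ΔS₂ = +mL/T_tr = 224 × 2210 / 373.1 = 1327 J/K.
ΔS_total = (196.7) + (1327) = 1520 J/K.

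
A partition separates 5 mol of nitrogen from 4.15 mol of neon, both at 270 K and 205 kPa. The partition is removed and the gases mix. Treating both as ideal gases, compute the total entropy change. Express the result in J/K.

ΔS_mix = 52.4 J/K

Mole fractions: x_A = 5/9.15 = 0.546, x_B = 0.454.
ΔS_mix = −R(n_A ln x_A + n_B ln x_B) = −8.314 × (5 ln 0.546 + 4.15 ln 0.454) = 52.4 J/K.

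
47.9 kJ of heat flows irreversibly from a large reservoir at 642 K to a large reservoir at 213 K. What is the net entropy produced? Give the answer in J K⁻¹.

ΔS_total = 150 J/K

ΔS_hot = −Q/T_H = −47900/642 = -74.61 J/K and ΔS_cold = +Q/T_C = 47900/213 = 224.9 J/K.
ΔS_total = -74.61 + 224.9 = 150 J/K, positive as the second law requires.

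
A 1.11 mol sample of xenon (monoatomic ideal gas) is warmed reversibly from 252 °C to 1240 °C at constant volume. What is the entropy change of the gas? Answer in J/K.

In kelvin: T₁ = 525.15 K, T₂ = 1513.15 K. At constant volume, ΔS = nC_V ln(T₂/T₁) with C_V = 3R/2 = 12.47 J mol⁻¹ K⁻¹.
ΔS = 1.11 × 12.47 × ln(1513.15/525.15) = 14.6 J/K.

ΔS = 14.6 J/K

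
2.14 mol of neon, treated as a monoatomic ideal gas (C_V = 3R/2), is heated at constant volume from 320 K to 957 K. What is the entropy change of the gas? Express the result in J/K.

At constant volume, ΔS = nC_V ln(T₂/T₁) with C_V = 3R/2 = 12.47 J mol⁻¹ K⁻¹.
ΔS = 2.14 × 12.47 × ln(957/320) = 29.2 J/K.

ΔS = 29.2 J/K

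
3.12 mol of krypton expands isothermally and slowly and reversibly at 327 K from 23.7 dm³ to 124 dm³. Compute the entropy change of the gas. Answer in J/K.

For an isothermal ideal gas ΔS_gas = nR ln(V₂/V₁) = 3.12 × 8.314 × ln(124/23.7) = 42.9 J/K.

ΔS_gas = 42.9 J/K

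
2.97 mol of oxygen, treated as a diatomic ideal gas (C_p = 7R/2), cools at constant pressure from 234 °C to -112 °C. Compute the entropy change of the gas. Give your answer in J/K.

ΔS = -99.1 J/K

In kelvin: T₁ = 507.15 K, T₂ = 161.15 K. At constant pressure, ΔS = nC_p ln(T₂/T₁) with C_p = 7R/2 = 29.1 J mol⁻¹ K⁻¹.
ΔS = 2.97 × 29.1 × ln(161.15/507.15) = -99.1 J/K.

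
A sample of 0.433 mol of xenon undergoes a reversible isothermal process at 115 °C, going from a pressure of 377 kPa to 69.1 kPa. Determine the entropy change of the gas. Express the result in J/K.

ΔS_gas = 6.11 J/K

For an isothermal ideal gas ΔS_gas = nR ln(P₁/P₂) = 0.433 × 8.314 × ln(377/69.1) = 6.11 J/K.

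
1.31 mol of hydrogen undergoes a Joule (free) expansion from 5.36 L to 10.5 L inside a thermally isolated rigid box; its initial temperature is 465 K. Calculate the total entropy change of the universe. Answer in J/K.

ΔS_universe = 7.32 J/K

For an ideal gas in free expansion Q = 0 and W = 0, so T is unchanged.
Entropy is a state function; using a reversible isothermal path, ΔS_gas = nR ln(V₂/V₁) = 1.31 × 8.314 × ln(10.5/5.36) = 7.32 J/K.
The insulated surroundings exchange no heat, so ΔS_surr = 0 and ΔS_universe = ΔS_gas.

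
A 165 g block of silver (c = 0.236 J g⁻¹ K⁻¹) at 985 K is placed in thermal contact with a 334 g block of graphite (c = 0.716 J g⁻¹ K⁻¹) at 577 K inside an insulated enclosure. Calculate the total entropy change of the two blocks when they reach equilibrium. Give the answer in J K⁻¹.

Energy balance: T_f = (m₁c₁T₁ + m₂c₂T₂)/(m₁c₁ + m₂c₂) = 634.13 K.
ΔS₁ = m₁c₁ ln(T_f/T₁) = 38.94 × ln(634.13/985) = -17.15 J/K.
ΔS₂ = m₂c₂ ln(T_f/T₂) = 239.144 × ln(634.13/577) = 22.58 J/K.
ΔS_total = -17.15 + 22.58 = 5.43 J/K.

ΔS_total = 5.43 J/K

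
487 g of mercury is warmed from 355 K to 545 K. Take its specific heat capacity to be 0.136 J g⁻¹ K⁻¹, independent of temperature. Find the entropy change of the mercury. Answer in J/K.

ΔS = ∫dQ_rev/T = m c ln(T₂/T₁) = 487 × 0.136 × ln(545/355) = 28.4 J/K.

ΔS = 28.4 J/K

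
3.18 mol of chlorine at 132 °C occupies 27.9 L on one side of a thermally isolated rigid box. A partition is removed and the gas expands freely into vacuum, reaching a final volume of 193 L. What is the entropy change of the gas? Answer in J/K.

No heat is exchanged and no work is done, so the ideal-gas temperature stays constant.
Entropy is a state function; using a reversible isothermal path, ΔS_gas = nR ln(V₂/V₁) = 3.18 × 8.314 × ln(193/27.9) = 51.1 J/K.

ΔS_gas = 51.1 J/K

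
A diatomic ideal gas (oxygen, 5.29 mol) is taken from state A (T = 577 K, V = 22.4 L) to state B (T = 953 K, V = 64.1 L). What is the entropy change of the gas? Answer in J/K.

Entropy is a state function: ΔS = nC_V ln(T₂/T₁) + nR ln(V₂/V₁), with C_V = 5R/2 = 20.79 J mol⁻¹ K⁻¹ for a diatomic ideal gas.
ΔS = 5.29 × [20.79 × ln(953/577) + 8.314 × ln(64.1/22.4)] = 101 J/K.

ΔS = 101 J/K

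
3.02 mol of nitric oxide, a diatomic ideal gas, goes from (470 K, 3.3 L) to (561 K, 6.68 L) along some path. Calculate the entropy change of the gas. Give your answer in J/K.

ΔS = 28.8 J/K

Entropy is a state function: ΔS = nC_V ln(T₂/T₁) + nR ln(V₂/V₁), with C_V = 5R/2 = 20.79 J mol⁻¹ K⁻¹ for a diatomic ideal gas.
ΔS = 3.02 × [20.79 × ln(561/470) + 8.314 × ln(6.68/3.3)] = 28.8 J/K.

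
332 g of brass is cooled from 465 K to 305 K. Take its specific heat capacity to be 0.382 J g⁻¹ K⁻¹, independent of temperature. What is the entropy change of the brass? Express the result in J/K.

ΔS = -53.5 J/K

ΔS = ∫dQ_rev/T = m c ln(T₂/T₁) = 332 × 0.382 × ln(305/465) = -53.5 J/K.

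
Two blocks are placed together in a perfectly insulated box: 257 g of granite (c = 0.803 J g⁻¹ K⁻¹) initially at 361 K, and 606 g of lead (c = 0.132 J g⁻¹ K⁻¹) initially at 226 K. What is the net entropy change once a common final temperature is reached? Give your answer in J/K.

Energy balance: T_f = (m₁c₁T₁ + m₂c₂T₂)/(m₁c₁ + m₂c₂) = 323.29 K.
ΔS₁ = m₁c₁ ln(T_f/T₁) = 206.371 × ln(323.29/361) = -22.77 J/K.
ΔS₂ = m₂c₂ ln(T_f/T₂) = 79.992 × ln(323.29/226) = 28.64 J/K.
ΔS_total = -22.77 + 28.64 = 5.87 J/K.

ΔS_total = 5.87 J/K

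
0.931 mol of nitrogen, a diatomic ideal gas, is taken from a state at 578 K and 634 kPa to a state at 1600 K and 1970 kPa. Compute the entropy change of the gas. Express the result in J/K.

ΔS = 18.8 J/K

ΔS = nC_p ln(T₂/T₁) − nR ln(P₂/P₁), with C_p = 7R/2 = 29.1 J mol⁻¹ K⁻¹ for a diatomic ideal gas.
ΔS = 0.931 × [29.1 × ln(1600/578) − 8.314 × ln(1970/634)] = 18.8 J/K.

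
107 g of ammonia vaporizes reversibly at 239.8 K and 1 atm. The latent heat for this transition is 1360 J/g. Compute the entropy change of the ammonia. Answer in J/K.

Heat absorbed by the substance: Q = mL = 107 × 1360 = 145520 J.
At constant T, ΔS = Q_rev/T = 145520 / 239.8 = 607 J/K.

ΔS = 607 J/K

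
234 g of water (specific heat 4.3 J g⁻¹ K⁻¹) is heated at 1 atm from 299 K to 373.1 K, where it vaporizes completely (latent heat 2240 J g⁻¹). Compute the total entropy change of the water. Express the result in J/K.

Warming step: ΔS₁ = m c ln(T_tr/T_i) = 234 × 4.3 × ln(373.1/299) = 222.8 J/K.
Phase change: ΔS₂ = +mL/T_tr = 234 × 2240 / 373.1 = 1405 J/K.
ΔS_total = (222.8) + (1405) = 1630 J/K.

ΔS = 1630 J/K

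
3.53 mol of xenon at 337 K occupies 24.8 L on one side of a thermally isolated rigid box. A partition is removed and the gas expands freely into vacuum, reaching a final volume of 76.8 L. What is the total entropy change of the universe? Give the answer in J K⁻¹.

For an ideal gas in free expansion Q = 0 and W = 0, so T is unchanged.
Entropy is a state function; using a reversible isothermal path, ΔS_gas = nR ln(V₂/V₁) = 3.53 × 8.314 × ln(76.8/24.8) = 33.2 J/K.
The insulated surroundings exchange no heat, so ΔS_surr = 0 and ΔS_universe = ΔS_gas.

ΔS_universe = 33.2 J/K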